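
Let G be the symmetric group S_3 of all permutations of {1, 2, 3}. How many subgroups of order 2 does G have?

3

|G| = 6 and 2 | 6, so subgroups of order 2 are possible by Lagrange.
The subgroups of order 2 are: {e, (1 2)}; {e, (1 3)}; {e, (2 3)}.
So G has 3 subgroups of order 2.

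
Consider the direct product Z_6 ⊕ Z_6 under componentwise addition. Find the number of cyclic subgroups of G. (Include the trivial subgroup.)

Each element a generates a cyclic subgroup ⟨a⟩; distinct elements may generate the same one (a cyclic group of order d has φ(d) generators).
Cyclic subgroups by order — order 1: 1; order 2: 3; order 3: 4; order 6: 12.
Total: 20.

20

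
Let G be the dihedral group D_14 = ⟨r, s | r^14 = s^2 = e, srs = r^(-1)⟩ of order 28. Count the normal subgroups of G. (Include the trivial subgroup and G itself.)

7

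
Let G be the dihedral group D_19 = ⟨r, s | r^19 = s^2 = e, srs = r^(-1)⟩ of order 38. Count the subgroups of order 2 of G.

19

|G| = 38 and 2 | 38, so subgroups of order 2 are possible by Lagrange.
The subgroups of order 2 are: {e, r^10s}; {e, r^11s}; {e, r^12s}; {e, r^13s}; … (19 in all).
So G has 19 subgroups of order 2.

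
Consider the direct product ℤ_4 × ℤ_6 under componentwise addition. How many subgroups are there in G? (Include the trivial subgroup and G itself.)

|G| = 24, so by Lagrange every subgroup order divides 24. Divisors: 1, 2, 3, 4, 6, 8, 12, 24.
Subgroups by order — order 1: 1; order 2: 3; order 3: 1; order 4: 3; order 6: 3; order 8: 1; order 12: 3; order 24: 1.
Total: 1 + 3 + 1 + 3 + 3 + 1 + 3 + 1 = 16.

16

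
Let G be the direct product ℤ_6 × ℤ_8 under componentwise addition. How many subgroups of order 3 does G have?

|G| = 48 and 3 | 48, so subgroups of order 3 are possible by Lagrange.
The subgroups of order 3 are: {(0,0), (2,0), (4,0)}.
So G has 1 subgroup of order 3.

1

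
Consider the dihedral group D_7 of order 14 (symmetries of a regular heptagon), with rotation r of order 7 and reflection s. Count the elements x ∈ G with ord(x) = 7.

The elements of order 7 are: r, r^2, r^3, r^4, r^5, r^6.
That's 6.

6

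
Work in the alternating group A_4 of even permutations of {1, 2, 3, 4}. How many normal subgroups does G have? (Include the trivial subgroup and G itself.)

3

G has 10 subgroups. Checking conjugation-invariance by order — order 1: 1/1 normal; order 2: 0/3 normal; order 3: 0/4 normal; order 4: 1/1 normal; order 12: 1/1 normal.
Total normal subgroups: 3.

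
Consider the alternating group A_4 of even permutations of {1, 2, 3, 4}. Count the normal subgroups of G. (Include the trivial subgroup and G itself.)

3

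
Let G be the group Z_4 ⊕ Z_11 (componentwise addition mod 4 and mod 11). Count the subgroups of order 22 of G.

|G| = 44 and 22 | 44, so subgroups of order 22 are possible by Lagrange.
The subgroups of order 22 are: {(0,0), (0,1), (0,2), (0,3), (0,4), (0,5), (0,6), (0,7), (0,8), (0,9), (0,10), (2,0), (2,1), (2,2), (2,3), (2,4), (2,5), (2,6), (2,7), (2,8), (2,9), (2,10)}.
So G has 1 subgroup of order 22.

1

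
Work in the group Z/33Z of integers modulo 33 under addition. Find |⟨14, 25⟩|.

|⟨14⟩| = 33 and |⟨25⟩| = 33, so |H| is a multiple of lcm(33, 33) = 33 and divides |G| = 33.
Closing {14, 25} under the group operation gives all of G, so |H| = 33.

33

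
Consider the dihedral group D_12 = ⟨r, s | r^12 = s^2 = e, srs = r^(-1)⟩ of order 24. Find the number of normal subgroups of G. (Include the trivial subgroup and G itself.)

G has 34 subgroups. Checking conjugation-invariance by order — order 1: 1/1 normal; order 2: 1/13 normal; order 3: 1/1 normal; order 4: 1/7 normal; order 6: 1/5 normal; order 8: 0/3 normal; order 12: 3/3 normal; order 24: 1/1 normal.
Total normal subgroups: 9.

9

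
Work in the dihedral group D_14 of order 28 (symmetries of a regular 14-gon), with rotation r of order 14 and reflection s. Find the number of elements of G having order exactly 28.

0

No element of G has order 28 (even though 28 | 28).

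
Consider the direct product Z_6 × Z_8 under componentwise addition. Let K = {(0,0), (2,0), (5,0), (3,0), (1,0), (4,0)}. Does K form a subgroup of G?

Yes

|K| = 6 divides |G| = 48, consistent with Lagrange.
K contains the identity, every element's inverse is in K, and K is closed under +: it is a subgroup.
In fact K = ⟨(5,0)⟩.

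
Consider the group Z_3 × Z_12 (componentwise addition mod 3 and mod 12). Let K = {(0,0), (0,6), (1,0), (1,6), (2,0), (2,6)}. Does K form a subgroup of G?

|K| = 6 divides |G| = 36, consistent with Lagrange.
K contains the identity, every element's inverse is in K, and K is closed under +: it is a subgroup.
In fact K = ⟨(2,6)⟩.

Yes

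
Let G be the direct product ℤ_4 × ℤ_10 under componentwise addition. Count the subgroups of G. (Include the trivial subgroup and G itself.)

16

|G| = 40, so by Lagrange every subgroup order divides 40. Divisors: 1, 2, 4, 5, 8, 10, 20, 40.
Subgroups by order — order 1: 1; order 2: 3; order 4: 3; order 5: 1; order 8: 1; order 10: 3; order 20: 3; order 40: 1.
Total: 1 + 3 + 3 + 1 + 1 + 3 + 3 + 1 = 16.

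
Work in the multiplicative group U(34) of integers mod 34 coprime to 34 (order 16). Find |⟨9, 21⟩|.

|⟨9⟩| = 8 and |⟨21⟩| = 4, so |H| is a multiple of lcm(8, 4) = 8 and divides |G| = 16.
Closing under the operation: H = {1, 9, 13, 15, 19, 21, 25, 33}, so |H| = 8.

8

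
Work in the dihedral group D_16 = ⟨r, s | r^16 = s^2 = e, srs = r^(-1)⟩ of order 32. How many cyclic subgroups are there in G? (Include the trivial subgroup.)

Group the elements of G by the cyclic subgroup they generate; each cyclic subgroup of order d accounts for φ(d) elements.
Cyclic subgroups by order — order 1: 1; order 2: 17; order 4: 1; order 8: 1; order 16: 1.
Total: 21.

21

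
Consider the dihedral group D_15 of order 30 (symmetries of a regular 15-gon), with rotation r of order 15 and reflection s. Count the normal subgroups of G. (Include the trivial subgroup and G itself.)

G has 28 subgroups. Checking conjugation-invariance by order — order 1: 1/1 normal; order 2: 0/15 normal; order 3: 1/1 normal; order 5: 1/1 normal; order 6: 0/5 normal; order 10: 0/3 normal; order 15: 1/1 normal; order 30: 1/1 normal.
Total normal subgroups: 5.

5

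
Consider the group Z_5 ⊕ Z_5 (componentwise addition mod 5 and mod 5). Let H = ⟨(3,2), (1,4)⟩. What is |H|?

5

|⟨(3,2)⟩| = 5 and |⟨(1,4)⟩| = 5, so |H| is a multiple of lcm(5, 5) = 5 and divides |G| = 25.
Closing under the operation: H = {(0,0), (1,4), (2,3), (3,2), (4,1)}, so |H| = 5.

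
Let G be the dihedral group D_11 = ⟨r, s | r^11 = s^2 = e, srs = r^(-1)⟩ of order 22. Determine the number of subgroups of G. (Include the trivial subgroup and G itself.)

|G| = 22, so by Lagrange every subgroup order divides 22. Divisors: 1, 2, 11, 22.
Subgroups by order — order 1: 1; order 2: 11; order 11: 1; order 22: 1.
Total: 1 + 11 + 1 + 1 = 14.

14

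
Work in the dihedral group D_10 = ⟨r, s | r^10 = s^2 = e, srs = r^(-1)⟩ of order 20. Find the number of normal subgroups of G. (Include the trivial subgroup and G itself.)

7

G has 22 subgroups. Checking conjugation-invariance by order — order 1: 1/1 normal; order 2: 1/11 normal; order 4: 0/5 normal; order 5: 1/1 normal; order 10: 3/3 normal; order 20: 1/1 normal.
Total normal subgroups: 7.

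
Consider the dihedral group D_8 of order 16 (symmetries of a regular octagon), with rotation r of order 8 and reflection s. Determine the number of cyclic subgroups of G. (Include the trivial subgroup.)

Group the elements of G by the cyclic subgroup they generate; each cyclic subgroup of order d accounts for φ(d) elements.
Cyclic subgroups by order — order 1: 1; order 2: 9; order 4: 1; order 8: 1.
Total: 12.

12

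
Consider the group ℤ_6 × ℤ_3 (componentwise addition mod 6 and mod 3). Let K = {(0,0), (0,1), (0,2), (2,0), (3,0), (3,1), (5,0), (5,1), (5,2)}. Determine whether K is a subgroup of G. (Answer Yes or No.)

No

(3,1) ∈ K but its inverse (3,2) ∉ K, so K is not a subgroup.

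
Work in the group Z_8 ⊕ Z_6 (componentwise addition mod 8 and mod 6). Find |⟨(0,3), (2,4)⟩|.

24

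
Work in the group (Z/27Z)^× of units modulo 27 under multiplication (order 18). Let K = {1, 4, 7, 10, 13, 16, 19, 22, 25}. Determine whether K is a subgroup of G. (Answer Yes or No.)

Yes

|K| = 9 divides |G| = 18, consistent with Lagrange.
K contains the identity, every element's inverse is in K, and K is closed under ·: it is a subgroup.
In fact K = ⟨4⟩.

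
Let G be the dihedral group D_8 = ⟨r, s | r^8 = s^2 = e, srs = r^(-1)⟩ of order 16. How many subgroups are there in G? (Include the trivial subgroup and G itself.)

19

|G| = 16, so by Lagrange every subgroup order divides 16. Divisors: 1, 2, 4, 8, 16.
Subgroups by order — order 1: 1; order 2: 9; order 4: 5; order 8: 3; order 16: 1.
Total: 1 + 9 + 5 + 3 + 1 = 19.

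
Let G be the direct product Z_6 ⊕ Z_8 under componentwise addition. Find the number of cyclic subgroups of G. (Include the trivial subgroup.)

16

Each element a generates a cyclic subgroup ⟨a⟩; distinct elements may generate the same one (a cyclic group of order d has φ(d) generators).
Cyclic subgroups by order — order 1: 1; order 2: 3; order 3: 1; order 4: 2; order 6: 3; order 8: 2; order 12: 2; order 24: 2.
Total: 16.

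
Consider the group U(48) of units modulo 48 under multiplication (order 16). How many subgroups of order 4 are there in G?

|G| = 16 and 4 | 16, so subgroups of order 4 are possible by Lagrange.
The subgroups of order 4 are: {1, 11, 25, 35}; {1, 13, 25, 37}; {1, 7, 17, 23}; {1, 17, 25, 41}; … (11 in all).
So G has 11 subgroups of order 4.

11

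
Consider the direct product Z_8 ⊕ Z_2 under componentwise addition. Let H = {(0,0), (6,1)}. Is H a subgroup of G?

(6,1) ∈ H but its inverse (2,1) ∉ H, so H is not a subgroup.

No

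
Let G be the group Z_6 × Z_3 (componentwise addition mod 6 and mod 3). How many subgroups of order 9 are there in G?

|G| = 18 and 9 | 18, so subgroups of order 9 are possible by Lagrange.
The subgroups of order 9 are: {(0,0), (0,1), (0,2), (2,0), (2,1), (2,2), (4,0), (4,1), (4,2)}.
So G has 1 subgroup of order 9.

1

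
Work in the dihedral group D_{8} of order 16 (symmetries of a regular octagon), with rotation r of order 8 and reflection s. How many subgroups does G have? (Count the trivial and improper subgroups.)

19

|G| = 16, so by Lagrange every subgroup order divides 16. Divisors: 1, 2, 4, 8, 16.
Subgroups by order — order 1: 1; order 2: 9; order 4: 5; order 8: 3; order 16: 1.
Total: 1 + 9 + 5 + 3 + 1 = 19.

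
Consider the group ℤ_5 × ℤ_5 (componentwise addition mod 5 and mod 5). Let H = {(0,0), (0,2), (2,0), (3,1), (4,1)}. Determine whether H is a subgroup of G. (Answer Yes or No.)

(0,2) ∈ H but its inverse (0,3) ∉ H, so H is not a subgroup.

No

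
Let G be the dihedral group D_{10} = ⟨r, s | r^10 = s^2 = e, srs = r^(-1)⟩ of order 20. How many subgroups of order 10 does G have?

|G| = 20 and 10 | 20, so subgroups of order 10 are possible by Lagrange.
The subgroups of order 10 are: {e, r, r^2, r^3, r^4, r^5, r^6, r^7, r^8, r^9}; {e, r^2, r^4, r^6, r^8, s, r^2s, r^4s, r^6s, r^8s}; {e, r^2, r^4, r^6, r^8, rs, r^3s, r^5s, r^7s, r^9s}.
So G has 3 subgroups of order 10.

3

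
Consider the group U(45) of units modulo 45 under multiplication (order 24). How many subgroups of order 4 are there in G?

|G| = 24 and 4 | 24, so subgroups of order 4 are possible by Lagrange.
The subgroups of order 4 are: {1, 8, 17, 19}; {1, 19, 26, 44}; {1, 19, 28, 37}.
So G has 3 subgroups of order 4.

3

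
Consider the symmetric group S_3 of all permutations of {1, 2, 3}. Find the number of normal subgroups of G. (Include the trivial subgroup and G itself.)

G has 6 subgroups. Checking conjugation-invariance by order — order 1: 1/1 normal; order 2: 0/3 normal; order 3: 1/1 normal; order 6: 1/1 normal.
Total normal subgroups: 3.

3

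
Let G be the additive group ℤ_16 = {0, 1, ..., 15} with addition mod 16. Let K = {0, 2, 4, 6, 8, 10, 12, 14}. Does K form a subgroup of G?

Yes

|K| = 8 divides |G| = 16, consistent with Lagrange.
K contains the identity, every element's inverse is in K, and K is closed under +: it is a subgroup.
In fact K = ⟨2⟩.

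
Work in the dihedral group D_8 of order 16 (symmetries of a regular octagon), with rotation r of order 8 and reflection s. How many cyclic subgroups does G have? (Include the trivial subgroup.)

A cyclic subgroup of order d is generated by each of its φ(d) elements of order d, so the cyclic subgroups of order d number (#elements of order d)/φ(d).
Cyclic subgroups by order — order 1: 1; order 2: 9; order 4: 1; order 8: 1.
Total: 12.

12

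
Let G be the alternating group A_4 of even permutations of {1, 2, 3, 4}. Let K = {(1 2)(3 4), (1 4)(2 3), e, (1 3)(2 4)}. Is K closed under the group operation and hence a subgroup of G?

|K| = 4 divides |G| = 12, consistent with Lagrange.
K contains the identity, every element's inverse is in K, and K is closed under ∘: it is a subgroup.

Yes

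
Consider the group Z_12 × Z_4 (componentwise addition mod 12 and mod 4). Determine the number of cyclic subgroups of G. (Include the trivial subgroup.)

20

Each element a generates a cyclic subgroup ⟨a⟩; distinct elements may generate the same one (a cyclic group of order d has φ(d) generators).
Cyclic subgroups by order — order 1: 1; order 2: 3; order 3: 1; order 4: 6; order 6: 3; order 12: 6.
Total: 20.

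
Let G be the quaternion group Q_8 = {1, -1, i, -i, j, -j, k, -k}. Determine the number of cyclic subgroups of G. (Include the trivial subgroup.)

A cyclic subgroup of order d is generated by each of its φ(d) elements of order d, so the cyclic subgroups of order d number (#elements of order d)/φ(d).
Cyclic subgroups by order — order 1: 1; order 2: 1; order 4: 3.
Total: 5.

5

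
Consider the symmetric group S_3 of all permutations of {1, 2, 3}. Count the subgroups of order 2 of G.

3

|G| = 6 and 2 | 6, so subgroups of order 2 are possible by Lagrange.
The subgroups of order 2 are: {e, (1 2)}; {e, (1 3)}; {e, (2 3)}.
So G has 3 subgroups of order 2.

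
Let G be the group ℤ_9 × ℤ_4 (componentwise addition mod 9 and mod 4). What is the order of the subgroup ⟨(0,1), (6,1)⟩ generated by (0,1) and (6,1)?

|⟨(0,1)⟩| = 4 and |⟨(6,1)⟩| = 12, so |H| is a multiple of lcm(4, 12) = 12 and divides |G| = 36.
Closing under the operation: H = {(0,0), (0,1), (0,2), (0,3), (3,0), (3,1), (3,2), (3,3), (6,0), (6,1), (6,2), (6,3)}, so |H| = 12.

12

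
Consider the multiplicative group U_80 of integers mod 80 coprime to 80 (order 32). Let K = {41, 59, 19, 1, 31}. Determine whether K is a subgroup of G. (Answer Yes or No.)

|K| = 5 does not divide |G| = 32, so by Lagrange K is not a subgroup.

No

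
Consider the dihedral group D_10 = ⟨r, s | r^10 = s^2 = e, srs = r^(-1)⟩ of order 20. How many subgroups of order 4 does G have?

5

|G| = 20 and 4 | 20, so subgroups of order 4 are possible by Lagrange.
The subgroups of order 4 are: {e, r^5, r^2s, r^7s}; {e, r^5, r^3s, r^8s}; {e, r^5, r^4s, r^9s}; {e, r^5, s, r^5s}; … (5 in all).
So G has 5 subgroups of order 4.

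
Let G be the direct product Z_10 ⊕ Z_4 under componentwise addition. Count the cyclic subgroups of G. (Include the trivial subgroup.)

Group the elements of G by the cyclic subgroup they generate; each cyclic subgroup of order d accounts for φ(d) elements.
Cyclic subgroups by order — order 1: 1; order 2: 3; order 4: 2; order 5: 1; order 10: 3; order 20: 2.
Total: 12.

12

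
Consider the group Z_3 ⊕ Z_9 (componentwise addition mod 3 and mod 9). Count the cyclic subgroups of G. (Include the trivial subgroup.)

Group the elements of G by the cyclic subgroup they generate; each cyclic subgroup of order d accounts for φ(d) elements.
Cyclic subgroups by order — order 1: 1; order 3: 4; order 9: 3.
Total: 8.

8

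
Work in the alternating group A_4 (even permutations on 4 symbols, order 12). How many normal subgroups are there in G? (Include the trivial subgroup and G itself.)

3

G has 10 subgroups. Checking conjugation-invariance by order — order 1: 1/1 normal; order 2: 0/3 normal; order 3: 0/4 normal; order 4: 1/1 normal; order 12: 1/1 normal.
Total normal subgroups: 3.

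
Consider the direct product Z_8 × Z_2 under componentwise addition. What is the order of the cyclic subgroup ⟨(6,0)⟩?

4

The order of (6,0) in Z_8 × Z_2 is lcm(ord(6) in Z_8, ord(0) in Z_2).
ord(6) = 4 and ord(0) = 1, so |⟨(6,0)⟩| = lcm(4, 1) = 4.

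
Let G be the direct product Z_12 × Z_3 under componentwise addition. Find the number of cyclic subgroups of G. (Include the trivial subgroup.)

Each element a generates a cyclic subgroup ⟨a⟩; distinct elements may generate the same one (a cyclic group of order d has φ(d) generators).
Cyclic subgroups by order — order 1: 1; order 2: 1; order 3: 4; order 4: 1; order 6: 4; order 12: 4.
Total: 15.

15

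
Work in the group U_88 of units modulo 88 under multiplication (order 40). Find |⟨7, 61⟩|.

|⟨7⟩| = 10 and |⟨61⟩| = 10, so |H| is a multiple of lcm(10, 10) = 10 and divides |G| = 40.
Closing under the operation: H = {1, 3, 7, 9, 13, 21, 25, 27, 29, 39, 49, 59, 61, 63, 67, 75, 79, 81, 85, 87}, so |H| = 20.

20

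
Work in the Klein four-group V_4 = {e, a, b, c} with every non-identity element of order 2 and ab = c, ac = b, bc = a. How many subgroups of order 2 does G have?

3

|G| = 4 and 2 | 4, so subgroups of order 2 are possible by Lagrange.
The subgroups of order 2 are: {e, a}; {e, b}; {e, c}.
So G has 3 subgroups of order 2.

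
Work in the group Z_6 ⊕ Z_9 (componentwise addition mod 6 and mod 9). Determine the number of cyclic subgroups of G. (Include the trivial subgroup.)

Group the elements of G by the cyclic subgroup they generate; each cyclic subgroup of order d accounts for φ(d) elements.
Cyclic subgroups by order — order 1: 1; order 2: 1; order 3: 4; order 6: 4; order 9: 3; order 18: 3.
Total: 16.

16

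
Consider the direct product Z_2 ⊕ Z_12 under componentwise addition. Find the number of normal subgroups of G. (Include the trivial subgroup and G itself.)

G is abelian, so every subgroup is normal.
G has 16 subgroups in total, hence 16 normal subgroups.

16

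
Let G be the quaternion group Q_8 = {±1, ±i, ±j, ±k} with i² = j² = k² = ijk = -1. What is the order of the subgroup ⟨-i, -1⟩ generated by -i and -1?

|⟨-i⟩| = 4 and |⟨-1⟩| = 2, so |H| is a multiple of lcm(4, 2) = 4 and divides |G| = 8.
Closing under the operation: H = {1, -1, i, -i}, so |H| = 4.

4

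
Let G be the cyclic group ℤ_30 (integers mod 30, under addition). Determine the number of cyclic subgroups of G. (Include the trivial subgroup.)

8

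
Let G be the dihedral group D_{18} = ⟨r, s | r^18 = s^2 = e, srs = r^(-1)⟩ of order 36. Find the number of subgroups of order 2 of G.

19

|G| = 36 and 2 | 36, so subgroups of order 2 are possible by Lagrange.
The subgroups of order 2 are: {e, r^10s}; {e, r^11s}; {e, r^12s}; {e, r^13s}; … (19 in all).
So G has 19 subgroups of order 2.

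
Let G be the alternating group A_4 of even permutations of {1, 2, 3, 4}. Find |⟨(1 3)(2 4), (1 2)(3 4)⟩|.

4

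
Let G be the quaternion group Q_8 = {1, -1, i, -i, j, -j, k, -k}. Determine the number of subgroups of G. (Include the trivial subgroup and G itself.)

|G| = 8, so by Lagrange every subgroup order divides 8. Divisors: 1, 2, 4, 8.
Subgroups by order — order 1: 1; order 2: 1; order 4: 3; order 8: 1.
Total: 1 + 1 + 3 + 1 = 6.

6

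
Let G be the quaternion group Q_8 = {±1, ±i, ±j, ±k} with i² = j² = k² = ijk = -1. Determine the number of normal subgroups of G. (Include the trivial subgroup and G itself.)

G has 6 subgroups. Checking conjugation-invariance by order — order 1: 1/1 normal; order 2: 1/1 normal; order 4: 3/3 normal; order 8: 1/1 normal.
Total normal subgroups: 6.

6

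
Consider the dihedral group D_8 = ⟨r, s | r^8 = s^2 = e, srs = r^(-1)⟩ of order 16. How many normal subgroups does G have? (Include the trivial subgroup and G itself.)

7

G has 19 subgroups. Checking conjugation-invariance by order — order 1: 1/1 normal; order 2: 1/9 normal; order 4: 1/5 normal; order 8: 3/3 normal; order 16: 1/1 normal.
Total normal subgroups: 7.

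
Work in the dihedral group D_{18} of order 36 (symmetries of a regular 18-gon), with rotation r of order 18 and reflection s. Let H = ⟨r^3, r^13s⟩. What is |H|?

|⟨r^3⟩| = 6 and |⟨r^13s⟩| = 2, so |H| is a multiple of lcm(6, 2) = 6 and divides |G| = 36.
Closing under the operation: H = {e, r^3, r^6, r^9, r^12, r^15, rs, r^4s, r^7s, r^10s, r^13s, r^16s}, so |H| = 12.

12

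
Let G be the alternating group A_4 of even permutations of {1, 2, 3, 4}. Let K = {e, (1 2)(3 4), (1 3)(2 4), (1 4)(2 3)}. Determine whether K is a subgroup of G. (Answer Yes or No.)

|K| = 4 divides |G| = 12, consistent with Lagrange.
K contains the identity, every element's inverse is in K, and K is closed under ∘: it is a subgroup.

Yes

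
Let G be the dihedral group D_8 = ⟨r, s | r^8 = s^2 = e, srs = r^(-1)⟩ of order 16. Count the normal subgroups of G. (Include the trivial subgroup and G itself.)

G has 19 subgroups. Checking conjugation-invariance by order — order 1: 1/1 normal; order 2: 1/9 normal; order 4: 1/5 normal; order 8: 3/3 normal; order 16: 1/1 normal.
Total normal subgroups: 7.

7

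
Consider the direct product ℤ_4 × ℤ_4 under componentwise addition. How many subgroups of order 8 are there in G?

|G| = 16 and 8 | 16, so subgroups of order 8 are possible by Lagrange.
The subgroups of order 8 are: {(0,0), (0,1), (0,2), (0,3), (2,0), (2,1), (2,2), (2,3)}; {(0,0), (0,2), (1,0), (1,2), (2,0), (2,2), (3,0), (3,2)}; {(0,0), (0,2), (1,1), (1,3), (2,0), (2,2), (3,1), (3,3)}.
So G has 3 subgroups of order 8.

3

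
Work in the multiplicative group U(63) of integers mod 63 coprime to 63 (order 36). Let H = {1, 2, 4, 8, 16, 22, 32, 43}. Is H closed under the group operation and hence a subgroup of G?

No

|H| = 8 does not divide |G| = 36, so by Lagrange H is not a subgroup.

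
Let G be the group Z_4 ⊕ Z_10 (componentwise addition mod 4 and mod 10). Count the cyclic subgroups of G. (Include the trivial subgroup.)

12

Each element a generates a cyclic subgroup ⟨a⟩; distinct elements may generate the same one (a cyclic group of order d has φ(d) generators).
Cyclic subgroups by order — order 1: 1; order 2: 3; order 4: 2; order 5: 1; order 10: 3; order 20: 2.
Total: 12.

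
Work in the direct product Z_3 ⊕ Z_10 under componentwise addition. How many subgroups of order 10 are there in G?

|G| = 30 and 10 | 30, so subgroups of order 10 are possible by Lagrange.
The subgroups of order 10 are: {(0,0), (0,1), (0,2), (0,3), (0,4), (0,5), (0,6), (0,7), (0,8), (0,9)}.
So G has 1 subgroup of order 10.

1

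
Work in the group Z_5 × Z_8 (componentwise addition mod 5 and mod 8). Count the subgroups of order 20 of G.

|G| = 40 and 20 | 40, so subgroups of order 20 are possible by Lagrange.
The subgroups of order 20 are: {(0,0), (0,2), (0,4), (0,6), (1,0), (1,2), (1,4), (1,6), (2,0), (2,2), (2,4), (2,6), (3,0), (3,2), (3,4), (3,6), (4,0), (4,2), (4,4), (4,6)}.
So G has 1 subgroup of order 20.

1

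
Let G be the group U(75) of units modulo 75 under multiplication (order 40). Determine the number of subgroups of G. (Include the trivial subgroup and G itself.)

|G| = 40, so by Lagrange every subgroup order divides 40. Divisors: 1, 2, 4, 5, 8, 10, 20, 40.
Subgroups by order — order 1: 1; order 2: 3; order 4: 3; order 5: 1; order 8: 1; order 10: 3; order 20: 3; order 40: 1.
Total: 1 + 3 + 3 + 1 + 1 + 3 + 3 + 1 = 16.

16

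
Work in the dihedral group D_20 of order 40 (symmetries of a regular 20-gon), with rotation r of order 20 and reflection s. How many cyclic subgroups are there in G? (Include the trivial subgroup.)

Each element a generates a cyclic subgroup ⟨a⟩; distinct elements may generate the same one (a cyclic group of order d has φ(d) generators).
Cyclic subgroups by order — order 1: 1; order 2: 21; order 4: 1; order 5: 1; order 10: 1; order 20: 1.
Total: 26.

26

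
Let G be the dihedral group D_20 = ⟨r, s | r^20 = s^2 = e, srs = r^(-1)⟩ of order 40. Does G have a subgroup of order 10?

Yes

10 | 40. A subgroup of order 10 is {e, r^2, r^4, r^6, r^8, r^10, r^12, r^14, r^16, r^18}.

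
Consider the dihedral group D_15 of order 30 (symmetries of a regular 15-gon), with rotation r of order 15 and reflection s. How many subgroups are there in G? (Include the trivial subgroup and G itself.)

28

|G| = 30, so by Lagrange every subgroup order divides 30. Divisors: 1, 2, 3, 5, 6, 10, 15, 30.
Subgroups by order — order 1: 1; order 2: 15; order 3: 1; order 5: 1; order 6: 5; order 10: 3; order 15: 1; order 30: 1.
Total: 1 + 15 + 1 + 1 + 5 + 3 + 1 + 1 = 28.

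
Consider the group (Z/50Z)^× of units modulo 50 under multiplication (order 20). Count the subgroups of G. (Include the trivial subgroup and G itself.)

6

|G| = 20, so by Lagrange every subgroup order divides 20. Divisors: 1, 2, 4, 5, 10, 20.
Subgroups by order — order 1: 1; order 2: 1; order 4: 1; order 5: 1; order 10: 1; order 20: 1.
Total: 1 + 1 + 1 + 1 + 1 + 1 = 6.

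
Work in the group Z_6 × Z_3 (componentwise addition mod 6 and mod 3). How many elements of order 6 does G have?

An element (a,b) has order lcm(ord(a), ord(b)); count pairs with lcm equal to 6.
Enumerating gives 8 such elements.

8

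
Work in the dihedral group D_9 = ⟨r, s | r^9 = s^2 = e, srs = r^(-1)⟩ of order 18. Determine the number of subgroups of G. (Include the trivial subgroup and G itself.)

16

|G| = 18, so by Lagrange every subgroup order divides 18. Divisors: 1, 2, 3, 6, 9, 18.
Subgroups by order — order 1: 1; order 2: 9; order 3: 1; order 6: 3; order 9: 1; order 18: 1.
Total: 1 + 9 + 1 + 3 + 1 + 1 = 16.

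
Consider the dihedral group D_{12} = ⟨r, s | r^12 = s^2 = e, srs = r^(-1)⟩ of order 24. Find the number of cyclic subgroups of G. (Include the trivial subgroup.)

18

Group the elements of G by the cyclic subgroup they generate; each cyclic subgroup of order d accounts for φ(d) elements.
Cyclic subgroups by order — order 1: 1; order 2: 13; order 3: 1; order 4: 1; order 6: 1; order 12: 1.
Total: 18.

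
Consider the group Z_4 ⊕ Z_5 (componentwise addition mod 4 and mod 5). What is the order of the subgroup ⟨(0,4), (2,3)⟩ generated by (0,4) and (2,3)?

10

|⟨(0,4)⟩| = 5 and |⟨(2,3)⟩| = 10, so |H| is a multiple of lcm(5, 10) = 10 and divides |G| = 20.
Closing under the operation: H = {(0,0), (0,1), (0,2), (0,3), (0,4), (2,0), (2,1), (2,2), (2,3), (2,4)}, so |H| = 10.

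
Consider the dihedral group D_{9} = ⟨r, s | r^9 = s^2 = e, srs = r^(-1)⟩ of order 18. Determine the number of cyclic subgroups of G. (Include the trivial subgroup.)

Each element a generates a cyclic subgroup ⟨a⟩; distinct elements may generate the same one (a cyclic group of order d has φ(d) generators).
Cyclic subgroups by order — order 1: 1; order 2: 9; order 3: 1; order 9: 1.
Total: 12.

12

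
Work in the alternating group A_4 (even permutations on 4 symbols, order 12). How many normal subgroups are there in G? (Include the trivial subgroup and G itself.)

G has 10 subgroups. Checking conjugation-invariance by order — order 1: 1/1 normal; order 2: 0/3 normal; order 3: 0/4 normal; order 4: 1/1 normal; order 12: 1/1 normal.
Total normal subgroups: 3.

3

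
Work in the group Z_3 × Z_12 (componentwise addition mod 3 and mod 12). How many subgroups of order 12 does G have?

|G| = 36 and 12 | 36, so subgroups of order 12 are possible by Lagrange.
The subgroups of order 12 are: {(0,0), (0,1), (0,2), (0,3), (0,4), (0,5), (0,6), (0,7), (0,8), (0,9), (0,10), (0,11)}; {(0,0), (0,3), (0,6), (0,9), (1,0), (1,3), (1,6), (1,9), (2,0), (2,3), (2,6), (2,9)}; {(0,0), (0,3), (0,6), (0,9), (1,1), (1,4), (1,7), (1,10), (2,2), (2,5), (2,8), (2,11)}; {(0,0), (0,3), (0,6), (0,9), (1,2), (1,5), (1,8), (1,11), (2,1), (2,4), (2,7), (2,10)}.
So G has 4 subgroups of order 12.

4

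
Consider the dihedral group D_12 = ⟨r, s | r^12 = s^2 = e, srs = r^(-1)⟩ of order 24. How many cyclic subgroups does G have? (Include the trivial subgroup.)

Each element a generates a cyclic subgroup ⟨a⟩; distinct elements may generate the same one (a cyclic group of order d has φ(d) generators).
Cyclic subgroups by order — order 1: 1; order 2: 13; order 3: 1; order 4: 1; order 6: 1; order 12: 1.
Total: 18.

18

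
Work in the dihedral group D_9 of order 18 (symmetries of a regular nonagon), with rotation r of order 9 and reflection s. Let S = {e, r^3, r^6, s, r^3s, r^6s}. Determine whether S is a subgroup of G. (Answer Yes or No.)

Yes

|S| = 6 divides |G| = 18, consistent with Lagrange.
S contains the identity, every element's inverse is in S, and S is closed under ·: it is a subgroup.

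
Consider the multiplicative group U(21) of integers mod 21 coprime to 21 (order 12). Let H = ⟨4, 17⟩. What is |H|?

|⟨4⟩| = 3 and |⟨17⟩| = 6, so |H| is a multiple of lcm(3, 6) = 6 and divides |G| = 12.
Closing under the operation: H = {1, 4, 5, 16, 17, 20}, so |H| = 6.

6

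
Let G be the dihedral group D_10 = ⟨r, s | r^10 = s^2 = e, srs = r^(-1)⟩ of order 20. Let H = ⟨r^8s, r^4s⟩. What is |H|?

|⟨r^8s⟩| = 2 and |⟨r^4s⟩| = 2, so |H| is a multiple of lcm(2, 2) = 2 and divides |G| = 20.
Closing under the operation: H = {e, r^2, r^4, r^6, r^8, s, r^2s, r^4s, r^6s, r^8s}, so |H| = 10.

10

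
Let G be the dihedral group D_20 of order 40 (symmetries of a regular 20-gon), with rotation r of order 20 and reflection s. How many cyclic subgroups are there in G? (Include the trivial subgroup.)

26

A cyclic subgroup of order d is generated by each of its φ(d) elements of order d, so the cyclic subgroups of order d number (#elements of order d)/φ(d).
Cyclic subgroups by order — order 1: 1; order 2: 21; order 4: 1; order 5: 1; order 10: 1; order 20: 1.
Total: 26.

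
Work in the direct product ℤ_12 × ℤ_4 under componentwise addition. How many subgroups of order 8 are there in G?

|G| = 48 and 8 | 48, so subgroups of order 8 are possible by Lagrange.
The subgroups of order 8 are: {(0,0), (0,1), (0,2), (0,3), (6,0), (6,1), (6,2), (6,3)}; {(0,0), (0,2), (3,0), (3,2), (6,0), (6,2), (9,0), (9,2)}; {(0,0), (0,2), (3,1), (3,3), (6,0), (6,2), (9,1), (9,3)}.
So G has 3 subgroups of order 8.

3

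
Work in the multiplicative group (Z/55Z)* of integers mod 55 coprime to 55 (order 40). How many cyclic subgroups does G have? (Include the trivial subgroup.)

12

A cyclic subgroup of order d is generated by each of its φ(d) elements of order d, so the cyclic subgroups of order d number (#elements of order d)/φ(d).
Cyclic subgroups by order — order 1: 1; order 2: 3; order 4: 2; order 5: 1; order 10: 3; order 20: 2.
Total: 12.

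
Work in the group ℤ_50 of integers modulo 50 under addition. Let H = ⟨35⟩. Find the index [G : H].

5

|⟨35⟩| = 10 and |G| = 50.
By Lagrange, [G : H] = |G|/|H| = 50/10 = 5.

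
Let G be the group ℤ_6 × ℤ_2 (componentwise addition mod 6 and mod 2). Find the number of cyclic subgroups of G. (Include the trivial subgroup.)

8

Group the elements of G by the cyclic subgroup they generate; each cyclic subgroup of order d accounts for φ(d) elements.
Cyclic subgroups by order — order 1: 1; order 2: 3; order 3: 1; order 6: 3.
Total: 8.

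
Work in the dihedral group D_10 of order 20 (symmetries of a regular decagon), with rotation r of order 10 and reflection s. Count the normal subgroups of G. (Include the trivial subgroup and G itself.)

7

G has 22 subgroups. Checking conjugation-invariance by order — order 1: 1/1 normal; order 2: 1/11 normal; order 4: 0/5 normal; order 5: 1/1 normal; order 10: 3/3 normal; order 20: 1/1 normal.
Total normal subgroups: 7.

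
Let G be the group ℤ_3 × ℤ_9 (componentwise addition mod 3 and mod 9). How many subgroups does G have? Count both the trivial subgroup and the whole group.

10

|G| = 27, so by Lagrange every subgroup order divides 27. Divisors: 1, 3, 9, 27.
Subgroups by order — order 1: 1; order 3: 4; order 9: 4; order 27: 1.
Total: 1 + 4 + 4 + 1 = 10.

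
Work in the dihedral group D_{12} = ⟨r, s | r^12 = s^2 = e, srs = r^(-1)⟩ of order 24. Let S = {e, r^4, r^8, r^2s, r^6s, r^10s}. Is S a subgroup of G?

|S| = 6 divides |G| = 24, consistent with Lagrange.
S contains the identity, every element's inverse is in S, and S is closed under ·: it is a subgroup.

Yes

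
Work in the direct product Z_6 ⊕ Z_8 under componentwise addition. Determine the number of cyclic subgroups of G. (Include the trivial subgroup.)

16

Each element a generates a cyclic subgroup ⟨a⟩; distinct elements may generate the same one (a cyclic group of order d has φ(d) generators).
Cyclic subgroups by order — order 1: 1; order 2: 3; order 3: 1; order 4: 2; order 6: 3; order 8: 2; order 12: 2; order 24: 2.
Total: 16.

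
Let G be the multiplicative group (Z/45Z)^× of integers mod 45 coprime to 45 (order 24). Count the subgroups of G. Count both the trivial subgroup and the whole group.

16

|G| = 24, so by Lagrange every subgroup order divides 24. Divisors: 1, 2, 3, 4, 6, 8, 12, 24.
Subgroups by order — order 1: 1; order 2: 3; order 3: 1; order 4: 3; order 6: 3; order 8: 1; order 12: 3; order 24: 1.
Total: 1 + 3 + 1 + 3 + 3 + 1 + 3 + 1 = 16.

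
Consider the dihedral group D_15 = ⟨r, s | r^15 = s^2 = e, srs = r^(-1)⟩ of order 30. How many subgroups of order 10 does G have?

|G| = 30 and 10 | 30, so subgroups of order 10 are possible by Lagrange.
The subgroups of order 10 are: {e, r^3, r^6, r^9, r^12, rs, r^4s, r^7s, r^10s, r^13s}; {e, r^3, r^6, r^9, r^12, r^2s, r^5s, r^8s, r^11s, r^14s}; {e, r^3, r^6, r^9, r^12, s, r^3s, r^6s, r^9s, r^12s}.
So G has 3 subgroups of order 10.

3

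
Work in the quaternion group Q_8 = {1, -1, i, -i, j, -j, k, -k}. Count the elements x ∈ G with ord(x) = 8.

0

No element of G has order 8 (even though 8 | 8).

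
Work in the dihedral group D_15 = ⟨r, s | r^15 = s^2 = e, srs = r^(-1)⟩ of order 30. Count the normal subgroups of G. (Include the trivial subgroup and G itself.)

G has 28 subgroups. Checking conjugation-invariance by order — order 1: 1/1 normal; order 2: 0/15 normal; order 3: 1/1 normal; order 5: 1/1 normal; order 6: 0/5 normal; order 10: 0/3 normal; order 15: 1/1 normal; order 30: 1/1 normal.
Total normal subgroups: 5.

5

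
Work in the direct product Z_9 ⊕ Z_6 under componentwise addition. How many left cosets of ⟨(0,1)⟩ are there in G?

9

|⟨(0,1)⟩| = 6 and |G| = 54.
By Lagrange, [G : H] = |G|/|H| = 54/6 = 9.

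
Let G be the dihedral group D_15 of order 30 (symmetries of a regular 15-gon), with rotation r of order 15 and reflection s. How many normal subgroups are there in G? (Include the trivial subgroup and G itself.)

G has 28 subgroups. Checking conjugation-invariance by order — order 1: 1/1 normal; order 2: 0/15 normal; order 3: 1/1 normal; order 5: 1/1 normal; order 6: 0/5 normal; order 10: 0/3 normal; order 15: 1/1 normal; order 30: 1/1 normal.
Total normal subgroups: 5.

5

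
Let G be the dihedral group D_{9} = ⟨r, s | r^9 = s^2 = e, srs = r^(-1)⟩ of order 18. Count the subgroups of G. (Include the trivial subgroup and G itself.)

16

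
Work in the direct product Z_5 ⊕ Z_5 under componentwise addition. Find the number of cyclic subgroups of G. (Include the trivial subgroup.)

7

Each element a generates a cyclic subgroup ⟨a⟩; distinct elements may generate the same one (a cyclic group of order d has φ(d) generators).
Cyclic subgroups by order — order 1: 1; order 5: 6.
Total: 7.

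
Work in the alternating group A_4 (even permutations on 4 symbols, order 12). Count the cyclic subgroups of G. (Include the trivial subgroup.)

8

A cyclic subgroup of order d is generated by each of its φ(d) elements of order d, so the cyclic subgroups of order d number (#elements of order d)/φ(d).
Cyclic subgroups by order — order 1: 1; order 2: 3; order 3: 4.
Total: 8.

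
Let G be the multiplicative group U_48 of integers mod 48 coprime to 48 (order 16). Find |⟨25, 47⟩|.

4

|⟨25⟩| = 2 and |⟨47⟩| = 2, so |H| is a multiple of lcm(2, 2) = 2 and divides |G| = 16.
Closing under the operation: H = {1, 23, 25, 47}, so |H| = 4.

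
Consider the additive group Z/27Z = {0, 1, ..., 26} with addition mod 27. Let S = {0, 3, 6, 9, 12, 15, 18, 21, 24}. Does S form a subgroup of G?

Yes

|S| = 9 divides |G| = 27, consistent with Lagrange.
S contains the identity, every element's inverse is in S, and S is closed under +: it is a subgroup.
In fact S = ⟨3⟩.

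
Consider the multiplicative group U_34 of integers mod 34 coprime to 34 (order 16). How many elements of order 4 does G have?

2

The elements of order 4 are: 13, 21.
That's 2.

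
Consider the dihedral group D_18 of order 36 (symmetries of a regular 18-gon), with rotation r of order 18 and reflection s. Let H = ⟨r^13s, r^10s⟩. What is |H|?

|⟨r^13s⟩| = 2 and |⟨r^10s⟩| = 2, so |H| is a multiple of lcm(2, 2) = 2 and divides |G| = 36.
Closing under the operation: H = {e, r^3, r^6, r^9, r^12, r^15, rs, r^4s, r^7s, r^10s, r^13s, r^16s}, so |H| = 12.

12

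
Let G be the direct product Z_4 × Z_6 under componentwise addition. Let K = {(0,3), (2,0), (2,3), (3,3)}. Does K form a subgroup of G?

The identity (0,0) ∉ K, so K is not a subgroup.

No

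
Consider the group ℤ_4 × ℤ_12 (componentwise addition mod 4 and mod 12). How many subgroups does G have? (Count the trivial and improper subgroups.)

|G| = 48, so by Lagrange every subgroup order divides 48. Divisors: 1, 2, 3, 4, 6, 8, 12, 16, 24, 48.
Subgroups by order — order 1: 1; order 2: 3; order 3: 1; order 4: 7; order 6: 3; order 8: 3; order 12: 7; order 16: 1; order 24: 3; order 48: 1.
Total: 1 + 3 + 1 + 7 + 3 + 3 + 7 + 1 + 3 + 1 = 30.

30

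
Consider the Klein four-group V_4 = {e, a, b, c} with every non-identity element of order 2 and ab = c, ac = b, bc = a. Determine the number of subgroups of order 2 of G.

|G| = 4 and 2 | 4, so subgroups of order 2 are possible by Lagrange.
The subgroups of order 2 are: {e, a}; {e, b}; {e, c}.
So G has 3 subgroups of order 2.

3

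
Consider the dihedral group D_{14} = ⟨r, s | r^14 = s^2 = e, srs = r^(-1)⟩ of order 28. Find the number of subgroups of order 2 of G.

15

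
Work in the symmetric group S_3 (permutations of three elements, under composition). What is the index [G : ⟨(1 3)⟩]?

|⟨(1 3)⟩| = 2 and |G| = 6.
By Lagrange, [G : H] = |G|/|H| = 6/2 = 3.

3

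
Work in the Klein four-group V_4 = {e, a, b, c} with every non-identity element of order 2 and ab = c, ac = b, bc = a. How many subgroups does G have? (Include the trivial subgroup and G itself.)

5

|G| = 4, so by Lagrange every subgroup order divides 4. Divisors: 1, 2, 4.
Subgroups by order — order 1: 1; order 2: 3; order 4: 1.
Total: 1 + 3 + 1 = 5.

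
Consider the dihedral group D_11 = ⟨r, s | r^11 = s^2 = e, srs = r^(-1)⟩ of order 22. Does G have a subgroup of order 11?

11 | 22. A subgroup of order 11 is {e, r, r^2, r^3, r^4, r^5, r^6, r^7, r^8, r^9, r^10}.

Yes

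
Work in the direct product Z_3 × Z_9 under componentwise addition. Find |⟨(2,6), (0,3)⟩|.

9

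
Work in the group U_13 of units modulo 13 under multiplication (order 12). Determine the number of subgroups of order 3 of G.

1

|G| = 12 and 3 | 12, so subgroups of order 3 are possible by Lagrange.
The subgroups of order 3 are: {1, 3, 9}.
So G has 1 subgroup of order 3.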